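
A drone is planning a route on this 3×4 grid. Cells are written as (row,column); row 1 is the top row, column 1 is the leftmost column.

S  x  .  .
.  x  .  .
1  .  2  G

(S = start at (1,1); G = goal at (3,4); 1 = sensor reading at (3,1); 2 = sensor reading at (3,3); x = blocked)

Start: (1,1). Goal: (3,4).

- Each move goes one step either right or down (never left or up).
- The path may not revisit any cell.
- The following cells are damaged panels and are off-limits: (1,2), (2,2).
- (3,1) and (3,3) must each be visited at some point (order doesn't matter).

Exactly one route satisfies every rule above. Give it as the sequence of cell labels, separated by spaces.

(1,1) (2,1) (3,1) (3,2) (3,3) (3,4)

Moves only go right or down, so the column and row indices never decrease.
Route from (1,1): 2× down (reaching (3,1)), 3× right (reaching (3,4)) — 5 moves in all.
Check: all required cells visited.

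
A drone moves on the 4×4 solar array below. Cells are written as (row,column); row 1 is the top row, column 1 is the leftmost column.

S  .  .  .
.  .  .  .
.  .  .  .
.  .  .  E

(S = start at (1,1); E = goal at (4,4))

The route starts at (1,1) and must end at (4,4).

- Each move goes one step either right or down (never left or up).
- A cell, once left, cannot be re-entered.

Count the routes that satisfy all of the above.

20

A right/down-only route from (1,1) to (4,4) makes exactly 3 down-moves and 3 right-moves in some order.
With no other constraints that would be C(6,3) = 20 routes.
That gives 20 routes.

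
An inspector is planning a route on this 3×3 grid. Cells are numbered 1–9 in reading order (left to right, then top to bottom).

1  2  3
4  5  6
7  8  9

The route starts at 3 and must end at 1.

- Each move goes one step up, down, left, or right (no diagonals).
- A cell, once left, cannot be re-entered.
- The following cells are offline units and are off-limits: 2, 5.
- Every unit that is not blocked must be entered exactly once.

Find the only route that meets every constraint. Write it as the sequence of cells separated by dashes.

3 - 6 - 9 - 8 - 7 - 4 - 1

Need to visit all 7 open cells exactly once, starting at 3 and ending at 1.
Route from 3: 2× down (reaching 9), 2× left (reaching 7), 2× up (reaching 1) — 6 moves in all.
Check: all 7 open cells covered.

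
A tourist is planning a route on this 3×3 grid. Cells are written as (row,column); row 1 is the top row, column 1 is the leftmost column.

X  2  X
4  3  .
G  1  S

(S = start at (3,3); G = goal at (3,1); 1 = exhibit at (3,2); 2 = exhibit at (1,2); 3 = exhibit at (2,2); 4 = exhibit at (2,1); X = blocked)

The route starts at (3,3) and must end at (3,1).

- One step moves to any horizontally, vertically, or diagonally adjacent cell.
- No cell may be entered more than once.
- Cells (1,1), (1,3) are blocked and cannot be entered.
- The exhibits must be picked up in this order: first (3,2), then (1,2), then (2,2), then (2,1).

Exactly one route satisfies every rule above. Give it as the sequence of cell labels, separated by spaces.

(3,3) (3,2) (2,3) (1,2) (2,2) (2,1) (3,1)

The waypoints must appear in the order (3,2), (1,2), (2,2), (2,1), with no cell reused.
Route from (3,3): left to (3,2), up-right to (2,3), up-left to (1,2), down to (2,2), left to (2,1), down to (3,1) — 6 moves in all.
Check: order respected (1 at step 1, 2 at step 3, 3 at step 4, 4 at step 5).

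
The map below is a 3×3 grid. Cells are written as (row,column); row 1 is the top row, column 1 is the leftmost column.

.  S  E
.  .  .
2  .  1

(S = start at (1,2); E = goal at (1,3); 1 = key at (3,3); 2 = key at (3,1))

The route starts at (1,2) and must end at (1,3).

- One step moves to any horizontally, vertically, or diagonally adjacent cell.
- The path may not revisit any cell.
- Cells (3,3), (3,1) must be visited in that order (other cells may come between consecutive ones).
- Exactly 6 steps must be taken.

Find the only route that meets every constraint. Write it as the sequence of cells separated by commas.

The waypoints must appear in the order (3,3), (3,1), with no cell reused.
Route from (1,2): down-right to (2,3), down to (3,3), 2× left (reaching (3,1)), 2× up-right (reaching (1,3)) — 6 moves in all.
Check: order respected (1 at step 2, 2 at step 4); 6 moves as required.

(1,2), (2,3), (3,3), (3,2), (3,1), (2,2), (1,3)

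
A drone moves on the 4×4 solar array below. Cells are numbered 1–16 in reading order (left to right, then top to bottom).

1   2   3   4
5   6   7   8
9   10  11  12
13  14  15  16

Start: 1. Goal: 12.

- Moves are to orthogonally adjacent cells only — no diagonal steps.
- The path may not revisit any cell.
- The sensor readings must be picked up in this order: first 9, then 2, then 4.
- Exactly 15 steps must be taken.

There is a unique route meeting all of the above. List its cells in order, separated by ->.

The waypoints must appear in the order 9, 2, 4, with no cell reused.
Route from 1: down 3 to 13, right 1 to 14, up 3 to 2, right 2 to 4, down 1 to 8, left 1 to 7, down 2 to 15, right 1 to 16, up 1 to 12 — 15 moves in all.
Check: order respected (9 at step 2, 2 at step 7, 4 at step 9); 15 moves as required.

1 -> 5 -> 9 -> 13 -> 14 -> 10 -> 6 -> 2 -> 3 -> 4 -> 8 -> 7 -> 11 -> 15 -> 16 -> 12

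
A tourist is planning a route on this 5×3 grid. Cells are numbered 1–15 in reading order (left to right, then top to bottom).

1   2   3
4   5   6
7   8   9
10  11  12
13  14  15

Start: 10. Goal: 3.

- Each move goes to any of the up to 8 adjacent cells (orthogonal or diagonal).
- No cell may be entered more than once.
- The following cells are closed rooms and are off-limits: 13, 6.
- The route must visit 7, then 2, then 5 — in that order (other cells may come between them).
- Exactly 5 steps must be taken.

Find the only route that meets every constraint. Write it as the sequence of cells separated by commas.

The waypoints must appear in the order 7, 2, 5, with no cell reused.
Route from 10: 2× up (reaching 4), up-right to 2, down to 5, up-right to 3 — 5 moves in all.
Check: order respected (7 at step 1, 2 at step 3, 5 at step 4); 5 moves as required.

10, 7, 4, 2, 5, 3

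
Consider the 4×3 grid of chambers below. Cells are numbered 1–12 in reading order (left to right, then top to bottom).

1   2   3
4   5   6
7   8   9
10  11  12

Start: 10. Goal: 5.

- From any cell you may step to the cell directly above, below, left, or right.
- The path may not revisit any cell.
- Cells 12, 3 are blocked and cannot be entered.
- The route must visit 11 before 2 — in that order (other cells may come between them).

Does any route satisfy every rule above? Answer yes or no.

One route that works: 10 → 11 → 8 → 7 → 4 → 1 → 2 → 5.

yes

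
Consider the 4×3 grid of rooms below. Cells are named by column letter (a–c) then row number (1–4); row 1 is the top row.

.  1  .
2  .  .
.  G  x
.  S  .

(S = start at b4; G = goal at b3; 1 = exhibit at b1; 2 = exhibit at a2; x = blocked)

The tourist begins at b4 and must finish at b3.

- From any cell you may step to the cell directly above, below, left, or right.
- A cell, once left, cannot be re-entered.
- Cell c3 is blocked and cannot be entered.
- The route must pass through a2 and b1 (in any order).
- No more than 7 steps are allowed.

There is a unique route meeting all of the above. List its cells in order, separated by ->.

The budget equals the shortest possible length, so every move has to be on a shortest route through the required cells.
Route from b4: left to a4, 3× up (reaching a1), right to b1, 2× down (reaching b3) — 7 moves in all.
Check: all required cells visited; 7 ≤ 7 moves.

b4 -> a4 -> a3 -> a2 -> a1 -> b1 -> b2 -> b3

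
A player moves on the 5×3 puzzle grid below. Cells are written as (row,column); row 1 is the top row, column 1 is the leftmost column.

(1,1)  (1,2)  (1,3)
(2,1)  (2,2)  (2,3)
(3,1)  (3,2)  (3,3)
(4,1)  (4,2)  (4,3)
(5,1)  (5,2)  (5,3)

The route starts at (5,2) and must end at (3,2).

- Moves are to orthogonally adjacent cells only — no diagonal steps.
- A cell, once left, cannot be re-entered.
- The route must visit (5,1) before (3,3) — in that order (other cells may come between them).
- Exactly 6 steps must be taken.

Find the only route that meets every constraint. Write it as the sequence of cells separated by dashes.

(5,2) - (5,1) - (4,1) - (4,2) - (4,3) - (3,3) - (3,2)

The waypoints must appear in the order (5,1), (3,3), with no cell reused.
Route from (5,2): left 1 to (5,1), up 1 to (4,1), right 2 to (4,3), up 1 to (3,3), left 1 to (3,2) — 6 moves in all.
Check: order respected ((5,1) at step 1, (3,3) at step 5); 6 moves as required.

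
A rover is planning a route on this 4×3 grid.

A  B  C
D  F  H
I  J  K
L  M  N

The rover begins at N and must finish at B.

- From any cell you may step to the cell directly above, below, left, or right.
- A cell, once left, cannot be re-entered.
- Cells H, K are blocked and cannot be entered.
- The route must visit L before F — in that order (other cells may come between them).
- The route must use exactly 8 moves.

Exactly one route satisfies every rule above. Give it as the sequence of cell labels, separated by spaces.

The waypoints must appear in the order L, F, with no cell reused.
Route from N: left 2 to L, up 1 to I, right 1 to J, up 1 to F, left 1 to D, up 1 to A, right 1 to B — 8 moves in all.
Check: order respected (L at step 2, F at step 5); 8 moves as required.

N M L I J F D A B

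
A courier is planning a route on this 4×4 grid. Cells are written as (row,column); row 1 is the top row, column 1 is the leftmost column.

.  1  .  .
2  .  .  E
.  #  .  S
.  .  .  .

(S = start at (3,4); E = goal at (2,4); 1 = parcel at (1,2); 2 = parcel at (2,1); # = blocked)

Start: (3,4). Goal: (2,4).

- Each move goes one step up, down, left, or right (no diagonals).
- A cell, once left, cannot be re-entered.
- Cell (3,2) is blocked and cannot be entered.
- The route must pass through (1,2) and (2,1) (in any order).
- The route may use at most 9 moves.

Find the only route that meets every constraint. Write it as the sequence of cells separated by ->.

(3,4) -> (3,3) -> (2,3) -> (2,2) -> (2,1) -> (1,1) -> (1,2) -> (1,3) -> (1,4) -> (2,4)

The budget equals the shortest possible length, so every move has to be on a shortest route through the required cells.
Route from (3,4): left 1 to (3,3), up 1 to (2,3), left 2 to (2,1), up 1 to (1,1), right 3 to (1,4), down 1 to (2,4) — 9 moves in all.
Check: all required cells visited; 9 ≤ 9 moves.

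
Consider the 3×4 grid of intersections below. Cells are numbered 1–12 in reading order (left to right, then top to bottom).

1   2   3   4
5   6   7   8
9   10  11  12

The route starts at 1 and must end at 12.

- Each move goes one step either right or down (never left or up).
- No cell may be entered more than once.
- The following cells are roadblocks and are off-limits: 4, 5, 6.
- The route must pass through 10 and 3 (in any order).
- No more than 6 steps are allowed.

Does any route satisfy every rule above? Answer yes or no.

no

10 is below but to the left of 3: going 3 → 10 would need a leftward move and 10 → 3 an upward move, so no right/down-only route can visit both required cells.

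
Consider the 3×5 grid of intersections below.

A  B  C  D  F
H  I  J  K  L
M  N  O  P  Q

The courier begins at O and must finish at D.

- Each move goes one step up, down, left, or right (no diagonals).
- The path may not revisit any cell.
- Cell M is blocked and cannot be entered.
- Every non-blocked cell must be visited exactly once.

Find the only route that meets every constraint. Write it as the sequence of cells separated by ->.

O -> N -> I -> H -> A -> B -> C -> J -> K -> P -> Q -> L -> F -> D

Need to visit all 14 open cells exactly once, starting at O and ending at D.
Cell Q has only two open neighbours (L and P), so the path must pass straight through it: one of those is the cell it's entered from and the other is where it exits.
Route from O: left to N, up to I, left to H, up to A, 2× right (reaching C), down to J, right to K, down to P, right to Q, 2× up (reaching F), left to D — 13 moves in all.
Check: all 14 open cells covered.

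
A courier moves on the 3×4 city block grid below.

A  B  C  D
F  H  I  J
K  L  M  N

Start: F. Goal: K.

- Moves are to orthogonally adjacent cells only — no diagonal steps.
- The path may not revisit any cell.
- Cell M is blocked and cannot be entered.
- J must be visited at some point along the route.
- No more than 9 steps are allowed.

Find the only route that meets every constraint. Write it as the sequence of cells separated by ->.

F -> A -> B -> C -> D -> J -> I -> H -> L -> K

The budget equals the shortest possible length, so every move has to be on a shortest route through the required cells.
Route from F: up to A, 3× right (reaching D), down to J, 2× left (reaching H), down to L, left to K — 9 moves in all.
Check: all required cells visited; 9 ≤ 9 moves.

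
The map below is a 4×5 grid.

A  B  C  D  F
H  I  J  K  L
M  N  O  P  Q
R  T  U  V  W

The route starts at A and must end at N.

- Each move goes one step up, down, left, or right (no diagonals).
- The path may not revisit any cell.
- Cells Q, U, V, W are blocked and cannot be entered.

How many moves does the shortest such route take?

The Manhattan distance from A to N is |1−3| + |1−2| = 3, so at least 3 moves are needed.
A route of 3 moves achieves this: A → H → M → N.
Since 3 matches the lower bound, it is optimal.

3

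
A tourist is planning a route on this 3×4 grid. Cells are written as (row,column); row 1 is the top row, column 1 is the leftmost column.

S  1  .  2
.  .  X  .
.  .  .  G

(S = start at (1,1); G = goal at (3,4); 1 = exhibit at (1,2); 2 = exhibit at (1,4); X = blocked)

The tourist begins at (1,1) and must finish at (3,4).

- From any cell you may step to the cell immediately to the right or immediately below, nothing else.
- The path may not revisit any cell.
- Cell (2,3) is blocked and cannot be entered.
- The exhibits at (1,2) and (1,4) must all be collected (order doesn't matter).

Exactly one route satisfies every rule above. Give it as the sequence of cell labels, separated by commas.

(1,1), (1,2), (1,3), (1,4), (2,4), (3,4)

Moves only go right or down, so the column and row indices never decrease.
Route from (1,1): 3× right (reaching (1,4)), 2× down (reaching (3,4)) — 5 moves in all.
Check: all required cells visited.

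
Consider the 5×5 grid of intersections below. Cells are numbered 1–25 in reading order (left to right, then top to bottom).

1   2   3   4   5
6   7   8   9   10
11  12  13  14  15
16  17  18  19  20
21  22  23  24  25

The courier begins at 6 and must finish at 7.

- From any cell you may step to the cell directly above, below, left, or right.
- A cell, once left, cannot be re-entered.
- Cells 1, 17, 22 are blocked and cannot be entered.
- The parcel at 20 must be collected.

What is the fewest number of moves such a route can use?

11

Any route passes through 20 somewhere between 6 and 7. Summing Manhattan distances along the two legs (6 → 20 → 7) gives a lower bound of 6 + 5 = 11 moves.
A route of 11 moves achieves this: 6 → 11 → 12 → 13 → 18 → 19 → 20 → 15 → 10 → 9 → 8 → 7.
Since 11 matches the lower bound, it is optimal.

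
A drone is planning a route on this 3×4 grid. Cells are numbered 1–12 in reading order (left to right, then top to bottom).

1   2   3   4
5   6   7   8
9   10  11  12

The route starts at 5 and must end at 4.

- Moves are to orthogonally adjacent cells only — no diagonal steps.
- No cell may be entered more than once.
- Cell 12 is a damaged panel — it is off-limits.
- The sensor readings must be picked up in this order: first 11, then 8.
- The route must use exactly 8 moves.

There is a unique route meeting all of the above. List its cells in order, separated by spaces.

The waypoints must appear in the order 11, 8, with no cell reused.
Route from 5: up to 1, right to 2, 2× down (reaching 10), right to 11, up to 7, right to 8, up to 4 — 8 moves in all.
Check: order respected (11 at step 5, 8 at step 7); 8 moves as required.

5 1 2 6 10 11 7 8 4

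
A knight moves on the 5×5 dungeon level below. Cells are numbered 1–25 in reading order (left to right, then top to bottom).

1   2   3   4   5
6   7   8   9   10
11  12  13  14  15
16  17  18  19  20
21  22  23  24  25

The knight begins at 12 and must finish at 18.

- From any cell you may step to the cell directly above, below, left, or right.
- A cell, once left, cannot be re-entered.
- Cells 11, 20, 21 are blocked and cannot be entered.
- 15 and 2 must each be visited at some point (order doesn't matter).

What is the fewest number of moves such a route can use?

Any route passes through 15 and 2 in some order between 12 and 18. Summing Manhattan distances along each leg and taking the cheapest ordering (12 → 2 → 15 → 18) gives a lower bound of 2 + 5 + 3 = 10 moves.
A route of 10 moves achieves this: 12 → 7 → 2 → 3 → 8 → 9 → 10 → 15 → 14 → 19 → 18.
Since 10 matches the lower bound, it is optimal.

10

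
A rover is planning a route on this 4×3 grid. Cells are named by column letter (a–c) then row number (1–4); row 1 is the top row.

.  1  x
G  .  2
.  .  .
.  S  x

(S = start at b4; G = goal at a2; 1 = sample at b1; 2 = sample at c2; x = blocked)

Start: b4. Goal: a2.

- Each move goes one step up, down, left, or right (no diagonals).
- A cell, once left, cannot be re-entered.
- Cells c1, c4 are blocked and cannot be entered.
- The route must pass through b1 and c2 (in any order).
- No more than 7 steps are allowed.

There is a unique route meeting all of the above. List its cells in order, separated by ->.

The 7-move cap with required stops at b1, c2 leaves no slack for detours.
Route from b4: up 1 to b3, right 1 to c3, up 1 to c2, left 1 to b2, up 1 to b1, left 1 to a1, down 1 to a2 — 7 moves in all.
Check: all required cells visited; 7 ≤ 7 moves.

b4 -> b3 -> c3 -> c2 -> b2 -> b1 -> a1 -> a2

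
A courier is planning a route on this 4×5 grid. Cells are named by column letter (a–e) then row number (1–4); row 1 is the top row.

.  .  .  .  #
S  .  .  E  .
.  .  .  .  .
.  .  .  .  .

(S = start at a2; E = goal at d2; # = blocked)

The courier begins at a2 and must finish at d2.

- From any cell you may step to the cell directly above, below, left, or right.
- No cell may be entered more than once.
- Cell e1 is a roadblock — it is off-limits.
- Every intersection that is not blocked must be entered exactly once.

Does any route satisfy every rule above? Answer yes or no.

no

Colour the cells like a checkerboard: each orthogonal step flips colour, so a Hamiltonian route alternates colours. Here there are 9 cells of one colour and 10 of the other, with start on the opposite colour to the goal — the counts and endpoints can't be arranged into an alternating sequence of length 19, so no Hamiltonian route exists.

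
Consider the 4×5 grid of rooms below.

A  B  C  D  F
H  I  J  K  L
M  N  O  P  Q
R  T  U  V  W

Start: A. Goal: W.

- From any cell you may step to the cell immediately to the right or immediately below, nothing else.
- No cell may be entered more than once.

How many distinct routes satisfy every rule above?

35

A right/down-only route from A to W makes exactly 3 down-moves and 4 right-moves in some order.
With no other constraints that would be C(7,3) = 35 routes.
That gives 35 routes.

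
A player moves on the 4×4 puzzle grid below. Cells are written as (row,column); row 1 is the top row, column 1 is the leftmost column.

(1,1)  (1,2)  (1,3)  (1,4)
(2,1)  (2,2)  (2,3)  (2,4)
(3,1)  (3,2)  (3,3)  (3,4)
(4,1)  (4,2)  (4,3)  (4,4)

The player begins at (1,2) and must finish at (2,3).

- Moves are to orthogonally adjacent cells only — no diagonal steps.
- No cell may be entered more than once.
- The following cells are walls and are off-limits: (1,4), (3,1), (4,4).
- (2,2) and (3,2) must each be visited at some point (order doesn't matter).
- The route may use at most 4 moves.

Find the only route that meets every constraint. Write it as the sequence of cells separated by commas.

(1,2), (2,2), (3,2), (3,3), (2,3)

Any route must reach (2,2) and (3,2) and still end at (2,3) within 4 moves, so the order of the required stops is forced.
Route from (1,2): down 2 to (3,2), right 1 to (3,3), up 1 to (2,3) — 4 moves in all.
Check: all required cells visited; 4 ≤ 4 moves.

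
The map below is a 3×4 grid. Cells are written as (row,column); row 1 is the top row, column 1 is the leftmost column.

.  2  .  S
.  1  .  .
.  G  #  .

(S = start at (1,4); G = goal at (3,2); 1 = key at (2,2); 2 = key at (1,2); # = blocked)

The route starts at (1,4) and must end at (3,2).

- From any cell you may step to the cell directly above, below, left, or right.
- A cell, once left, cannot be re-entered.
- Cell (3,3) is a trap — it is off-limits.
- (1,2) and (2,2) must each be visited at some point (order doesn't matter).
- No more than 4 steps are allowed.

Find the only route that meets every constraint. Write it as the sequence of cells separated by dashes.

(1,4) - (1,3) - (1,2) - (2,2) - (3,2)

Any route must reach (1,2) and (2,2) and still end at (3,2) within 4 moves, so the order of the required stops is forced.
Route from (1,4): left 2 to (1,2), down 2 to (3,2) — 4 moves in all.
Check: all required cells visited; 4 ≤ 4 moves.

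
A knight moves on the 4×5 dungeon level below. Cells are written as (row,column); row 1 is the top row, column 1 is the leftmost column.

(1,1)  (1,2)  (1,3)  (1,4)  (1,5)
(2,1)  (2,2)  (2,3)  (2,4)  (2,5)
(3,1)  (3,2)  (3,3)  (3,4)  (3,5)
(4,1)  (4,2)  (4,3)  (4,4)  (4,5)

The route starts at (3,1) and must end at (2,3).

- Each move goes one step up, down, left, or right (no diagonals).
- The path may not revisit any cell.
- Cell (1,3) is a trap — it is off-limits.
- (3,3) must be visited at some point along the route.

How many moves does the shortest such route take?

Any route passes through (3,3) somewhere between (3,1) and (2,3). Summing Manhattan distances along the two legs ((3,1) → (3,3) → (2,3)) gives a lower bound of 2 + 1 = 3 moves.
A route of 3 moves achieves this: (3,1) → (3,2) → (3,3) → (2,3).
Since 3 matches the lower bound, it is optimal.

3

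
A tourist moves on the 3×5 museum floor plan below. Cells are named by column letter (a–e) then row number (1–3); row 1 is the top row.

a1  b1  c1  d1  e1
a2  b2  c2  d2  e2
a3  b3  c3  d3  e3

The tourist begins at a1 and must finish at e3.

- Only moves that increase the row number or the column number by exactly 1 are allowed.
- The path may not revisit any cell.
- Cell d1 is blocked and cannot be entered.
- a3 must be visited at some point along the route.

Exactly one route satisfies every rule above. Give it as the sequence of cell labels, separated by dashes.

a1 - a2 - a3 - b3 - c3 - d3 - e3

Moves only go right or down, so the column and row indices never decrease.
Route from a1: down 2 to a3, right 4 to e3 — 6 moves in all.
Check: all required cells visited.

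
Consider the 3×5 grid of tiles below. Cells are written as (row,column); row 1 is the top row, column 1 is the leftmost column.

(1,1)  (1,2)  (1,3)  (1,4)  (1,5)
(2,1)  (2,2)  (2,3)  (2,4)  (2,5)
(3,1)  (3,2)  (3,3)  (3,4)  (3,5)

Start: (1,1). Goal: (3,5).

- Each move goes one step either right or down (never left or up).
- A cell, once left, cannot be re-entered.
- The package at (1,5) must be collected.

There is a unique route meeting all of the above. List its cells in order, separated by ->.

Moves only go right or down, so the column and row indices never decrease.
Route from (1,1): right 4 to (1,5), down 2 to (3,5) — 6 moves in all.
Check: all required cells visited.

(1,1) -> (1,2) -> (1,3) -> (1,4) -> (1,5) -> (2,5) -> (3,5)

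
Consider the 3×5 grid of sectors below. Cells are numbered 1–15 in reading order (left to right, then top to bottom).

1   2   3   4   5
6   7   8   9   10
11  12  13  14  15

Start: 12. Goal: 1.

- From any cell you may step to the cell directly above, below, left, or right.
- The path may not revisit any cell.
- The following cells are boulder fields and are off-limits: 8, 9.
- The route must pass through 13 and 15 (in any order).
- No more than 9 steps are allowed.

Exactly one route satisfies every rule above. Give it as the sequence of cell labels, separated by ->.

12 -> 13 -> 14 -> 15 -> 10 -> 5 -> 4 -> 3 -> 2 -> 1

Any route must reach 13 and 15 and still end at 1 within 9 moves, so the order of the required stops is forced.
Route from 12: right 3 to 15, up 2 to 5, left 4 to 1 — 9 moves in all.
Check: all required cells visited; 9 ≤ 9 moves.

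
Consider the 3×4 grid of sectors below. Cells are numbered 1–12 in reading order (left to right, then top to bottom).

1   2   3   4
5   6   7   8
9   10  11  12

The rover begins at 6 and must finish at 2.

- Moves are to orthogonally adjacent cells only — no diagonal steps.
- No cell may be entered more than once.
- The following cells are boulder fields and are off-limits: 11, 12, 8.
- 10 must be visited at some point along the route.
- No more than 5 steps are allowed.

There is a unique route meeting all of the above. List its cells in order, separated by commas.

The budget equals the shortest possible length, so every move has to be on a shortest route through the required cells.
Route from 6: down 1 to 10, left 1 to 9, up 2 to 1, right 1 to 2 — 5 moves in all.
Check: all required cells visited; 5 ≤ 5 moves.

6, 10, 9, 5, 1, 2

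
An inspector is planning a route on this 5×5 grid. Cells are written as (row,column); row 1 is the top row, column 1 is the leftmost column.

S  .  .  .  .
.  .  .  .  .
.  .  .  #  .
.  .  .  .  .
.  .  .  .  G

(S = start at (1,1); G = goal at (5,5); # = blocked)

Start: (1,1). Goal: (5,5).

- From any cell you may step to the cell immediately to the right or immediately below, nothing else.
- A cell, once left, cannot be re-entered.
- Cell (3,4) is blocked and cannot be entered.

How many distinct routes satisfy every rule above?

A right/down-only route from (1,1) to (5,5) makes exactly 4 down-moves and 4 right-moves in some order.
With no other constraints that would be C(8,4) = 70 routes.
Subtract routes through each blocked cell (inclusion–exclusion for overlaps): − through (3,4): 30 → 40.
That gives 40 routes.

40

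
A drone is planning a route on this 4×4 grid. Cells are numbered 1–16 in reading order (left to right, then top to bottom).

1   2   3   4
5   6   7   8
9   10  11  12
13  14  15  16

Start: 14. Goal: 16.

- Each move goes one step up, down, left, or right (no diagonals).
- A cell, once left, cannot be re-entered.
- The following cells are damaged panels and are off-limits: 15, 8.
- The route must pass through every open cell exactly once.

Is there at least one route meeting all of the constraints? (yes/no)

no

Cell 4 has only one open neighbour but is neither the start nor the goal, so a Hamiltonian route would have to both enter and leave it through the same neighbour — impossible without revisiting.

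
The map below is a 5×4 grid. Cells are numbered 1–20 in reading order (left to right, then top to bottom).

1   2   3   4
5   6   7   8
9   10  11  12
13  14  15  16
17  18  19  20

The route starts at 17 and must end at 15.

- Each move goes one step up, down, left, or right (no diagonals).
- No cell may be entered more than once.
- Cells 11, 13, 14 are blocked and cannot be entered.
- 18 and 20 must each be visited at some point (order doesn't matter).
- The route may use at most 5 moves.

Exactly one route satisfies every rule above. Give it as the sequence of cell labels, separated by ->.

17 -> 18 -> 19 -> 20 -> 16 -> 15

Any route must reach 18 and 20 and still end at 15 within 5 moves, so the order of the required stops is forced.
Route from 17: 3× right (reaching 20), up to 16, left to 15 — 5 moves in all.
Check: all required cells visited; 5 ≤ 5 moves.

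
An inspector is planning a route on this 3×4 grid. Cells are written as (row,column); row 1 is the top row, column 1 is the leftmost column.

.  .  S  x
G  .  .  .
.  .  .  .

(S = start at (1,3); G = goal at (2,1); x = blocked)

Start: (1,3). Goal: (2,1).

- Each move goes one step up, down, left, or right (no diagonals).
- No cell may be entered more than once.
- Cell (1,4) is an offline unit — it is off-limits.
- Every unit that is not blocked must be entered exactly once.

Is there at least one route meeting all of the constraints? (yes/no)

Colour the cells like a checkerboard: each orthogonal step flips colour, so a Hamiltonian route alternates colours. Here there are 6 cells of one colour and 5 of the other, with start on the opposite colour to the goal — the counts and endpoints can't be arranged into an alternating sequence of length 11, so no Hamiltonian route exists.

no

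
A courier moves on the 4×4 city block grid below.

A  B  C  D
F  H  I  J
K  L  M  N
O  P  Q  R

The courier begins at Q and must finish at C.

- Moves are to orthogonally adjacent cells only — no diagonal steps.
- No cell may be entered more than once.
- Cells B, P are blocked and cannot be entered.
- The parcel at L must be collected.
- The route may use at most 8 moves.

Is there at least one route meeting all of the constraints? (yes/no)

yes

One route that works: Q → M → L → H → I → C.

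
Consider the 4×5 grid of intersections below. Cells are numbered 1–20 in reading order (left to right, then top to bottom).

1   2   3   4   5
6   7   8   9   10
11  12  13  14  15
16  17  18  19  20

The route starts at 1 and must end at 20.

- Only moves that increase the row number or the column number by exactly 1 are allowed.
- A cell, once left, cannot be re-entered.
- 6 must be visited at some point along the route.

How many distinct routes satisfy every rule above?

A right/down-only route from 1 to 20 makes exactly 3 down-moves and 4 right-moves in some order.
With no other constraints that would be C(7,3) = 35 routes.
Split at 6 and multiply the segment counts: 1→6: 1; 6→20: 15; product = 15.
That gives 15 routes.

15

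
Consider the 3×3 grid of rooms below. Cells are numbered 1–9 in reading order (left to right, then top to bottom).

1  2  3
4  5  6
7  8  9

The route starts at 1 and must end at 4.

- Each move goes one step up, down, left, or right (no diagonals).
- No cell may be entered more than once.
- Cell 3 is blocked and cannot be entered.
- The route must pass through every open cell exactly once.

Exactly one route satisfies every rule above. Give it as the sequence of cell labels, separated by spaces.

1 2 5 6 9 8 7 4

Need to visit all 8 open cells exactly once, starting at 1 and ending at 4.
Route from 1: right 1 to 2, down 1 to 5, right 1 to 6, down 1 to 9, left 2 to 7, up 1 to 4 — 7 moves in all.
Check: all 8 open cells covered.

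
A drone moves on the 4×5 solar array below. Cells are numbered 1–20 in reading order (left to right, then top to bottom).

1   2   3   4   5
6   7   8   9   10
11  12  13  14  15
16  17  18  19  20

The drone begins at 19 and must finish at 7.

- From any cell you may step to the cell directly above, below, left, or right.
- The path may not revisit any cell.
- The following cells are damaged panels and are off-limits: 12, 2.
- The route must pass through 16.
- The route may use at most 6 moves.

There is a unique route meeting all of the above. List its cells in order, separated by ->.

19 -> 18 -> 17 -> 16 -> 11 -> 6 -> 7

The 6-move cap with required stops at 16 leaves no slack for detours.
Route from 19: left 3 to 16, up 2 to 6, right 1 to 7 — 6 moves in all.
Check: all required cells visited; 6 ≤ 6 moves.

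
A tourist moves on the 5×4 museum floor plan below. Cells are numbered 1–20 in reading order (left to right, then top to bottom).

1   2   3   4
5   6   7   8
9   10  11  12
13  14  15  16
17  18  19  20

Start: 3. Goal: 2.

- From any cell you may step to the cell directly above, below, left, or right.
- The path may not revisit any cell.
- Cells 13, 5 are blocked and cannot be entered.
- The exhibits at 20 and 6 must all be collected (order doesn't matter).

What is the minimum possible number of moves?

Any route passes through 20 and 6 in some order between 3 and 2. Summing Manhattan distances along each leg and taking the cheapest ordering (3 → 20 → 6 → 2) gives a lower bound of 5 + 5 + 1 = 11 moves.
A route of 11 moves achieves this: 3 → 7 → 11 → 15 → 16 → 20 → 19 → 18 → 14 → 10 → 6 → 2.
Since 11 matches the lower bound, it is optimal.

11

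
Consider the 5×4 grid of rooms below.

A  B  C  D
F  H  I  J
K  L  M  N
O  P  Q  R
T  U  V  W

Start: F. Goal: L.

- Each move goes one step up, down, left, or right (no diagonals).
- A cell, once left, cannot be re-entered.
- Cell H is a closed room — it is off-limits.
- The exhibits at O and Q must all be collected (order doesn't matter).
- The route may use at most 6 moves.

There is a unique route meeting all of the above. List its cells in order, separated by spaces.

The budget equals the shortest possible length, so every move has to be on a shortest route through the required cells.
Route from F: down 2 to O, right 2 to Q, up 1 to M, left 1 to L — 6 moves in all.
Check: all required cells visited; 6 ≤ 6 moves.

F K O P Q M L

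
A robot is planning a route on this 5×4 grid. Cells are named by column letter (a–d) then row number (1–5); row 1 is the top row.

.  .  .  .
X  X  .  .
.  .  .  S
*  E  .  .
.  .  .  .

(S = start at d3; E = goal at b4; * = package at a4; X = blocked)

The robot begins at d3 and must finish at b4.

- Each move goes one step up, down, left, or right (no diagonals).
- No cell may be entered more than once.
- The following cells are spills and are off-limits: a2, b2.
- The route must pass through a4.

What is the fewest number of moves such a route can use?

Any route passes through a4 somewhere between d3 and b4. Summing Manhattan distances along the two legs (d3 → a4 → b4) gives a lower bound of 4 + 1 = 5 moves.
A route of 5 moves achieves this: d3 → c3 → b3 → a3 → a4 → b4.
Since 5 matches the lower bound, it is optimal.

5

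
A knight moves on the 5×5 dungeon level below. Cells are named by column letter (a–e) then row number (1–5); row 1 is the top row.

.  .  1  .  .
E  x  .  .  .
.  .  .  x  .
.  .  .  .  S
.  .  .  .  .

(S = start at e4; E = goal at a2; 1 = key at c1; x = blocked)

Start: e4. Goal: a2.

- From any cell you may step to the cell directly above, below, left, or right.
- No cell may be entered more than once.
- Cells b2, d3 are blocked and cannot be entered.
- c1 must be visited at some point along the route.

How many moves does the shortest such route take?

8

Any route passes through c1 somewhere between e4 and a2. Summing Manhattan distances along the two legs (e4 → c1 → a2) gives a lower bound of 5 + 3 = 8 moves.
A route of 8 moves achieves this: e4 → e3 → e2 → e1 → d1 → c1 → b1 → a1 → a2.
Since 8 matches the lower bound, it is optimal.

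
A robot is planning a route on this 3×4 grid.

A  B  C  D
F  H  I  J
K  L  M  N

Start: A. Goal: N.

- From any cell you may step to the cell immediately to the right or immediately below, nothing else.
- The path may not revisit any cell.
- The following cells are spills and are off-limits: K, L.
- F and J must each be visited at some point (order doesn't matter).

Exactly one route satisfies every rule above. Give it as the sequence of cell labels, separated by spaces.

A F H I J N

Moves only go right or down, so the column and row indices never decrease.
Route from A: down 1 to F, right 3 to J, down 1 to N — 5 moves in all.
Check: all required cells visited.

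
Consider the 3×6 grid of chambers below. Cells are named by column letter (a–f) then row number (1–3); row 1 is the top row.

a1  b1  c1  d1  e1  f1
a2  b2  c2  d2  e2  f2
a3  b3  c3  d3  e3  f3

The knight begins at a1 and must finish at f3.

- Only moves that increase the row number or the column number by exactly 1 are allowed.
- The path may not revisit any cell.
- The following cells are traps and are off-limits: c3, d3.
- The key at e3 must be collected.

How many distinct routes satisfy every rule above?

5

A right/down-only route from a1 to f3 makes exactly 2 down-moves and 5 right-moves in some order.
With no other constraints that would be C(7,2) = 21 routes.
Split at e3 and multiply the segment counts (each segment already excludes blocked cells): a1→e3: 5; e3→f3: 1; product = 5.
That gives 5 routes.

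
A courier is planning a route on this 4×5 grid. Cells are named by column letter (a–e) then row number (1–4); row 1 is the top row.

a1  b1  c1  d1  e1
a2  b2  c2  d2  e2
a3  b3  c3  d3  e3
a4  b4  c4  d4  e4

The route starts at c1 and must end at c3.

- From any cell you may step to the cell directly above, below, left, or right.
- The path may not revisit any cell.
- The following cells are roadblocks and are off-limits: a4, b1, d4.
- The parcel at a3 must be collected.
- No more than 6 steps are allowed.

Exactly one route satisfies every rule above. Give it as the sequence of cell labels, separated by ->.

The budget equals the shortest possible length, so every move has to be on a shortest route through the required cells.
Route from c1: down to c2, 2× left (reaching a2), down to a3, 2× right (reaching c3) — 6 moves in all.
Check: all required cells visited; 6 ≤ 6 moves.

c1 -> c2 -> b2 -> a2 -> a3 -> b3 -> c3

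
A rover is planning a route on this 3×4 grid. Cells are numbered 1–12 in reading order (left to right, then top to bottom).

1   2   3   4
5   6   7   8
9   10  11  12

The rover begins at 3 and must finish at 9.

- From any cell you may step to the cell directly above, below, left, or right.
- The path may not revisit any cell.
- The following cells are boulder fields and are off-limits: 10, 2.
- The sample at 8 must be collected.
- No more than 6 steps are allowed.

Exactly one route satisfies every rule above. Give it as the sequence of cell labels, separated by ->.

3 -> 4 -> 8 -> 7 -> 6 -> 5 -> 9

Any route must reach 8 and still end at 9 within 6 moves, so the order of the required stops is forced.
Route from 3: right to 4, down to 8, 3× left (reaching 5), down to 9 — 6 moves in all.
Check: all required cells visited; 6 ≤ 6 moves.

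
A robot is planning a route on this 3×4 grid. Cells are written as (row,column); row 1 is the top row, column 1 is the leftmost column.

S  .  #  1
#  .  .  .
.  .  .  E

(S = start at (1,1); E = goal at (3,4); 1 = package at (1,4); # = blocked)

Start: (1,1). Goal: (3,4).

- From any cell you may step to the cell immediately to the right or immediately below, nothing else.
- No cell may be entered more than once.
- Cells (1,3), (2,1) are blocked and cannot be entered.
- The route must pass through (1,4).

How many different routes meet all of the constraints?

A right/down-only route from (1,1) to (3,4) makes exactly 2 down-moves and 3 right-moves in some order.
With no other constraints that would be C(5,2) = 10 routes.
Split at (1,4) and multiply the segment counts (each segment already excludes blocked cells): (1,1)→(1,4): 0; (1,4)→(3,4): 1; product = 0.
No route satisfies every constraint, so the count is 0.

0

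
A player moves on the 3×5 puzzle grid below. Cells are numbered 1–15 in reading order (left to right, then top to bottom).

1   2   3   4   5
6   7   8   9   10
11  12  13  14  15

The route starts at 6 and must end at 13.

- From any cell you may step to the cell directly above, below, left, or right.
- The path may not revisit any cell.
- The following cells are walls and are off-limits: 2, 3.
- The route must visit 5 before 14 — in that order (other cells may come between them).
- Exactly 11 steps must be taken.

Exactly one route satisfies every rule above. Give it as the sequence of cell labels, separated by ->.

6 -> 11 -> 12 -> 7 -> 8 -> 9 -> 4 -> 5 -> 10 -> 15 -> 14 -> 13

The waypoints must appear in the order 5, 14, with no cell reused.
Route from 6: down 1 to 11, right 1 to 12, up 1 to 7, right 2 to 9, up 1 to 4, right 1 to 5, down 2 to 15, left 2 to 13 — 11 moves in all.
Check: order respected (5 at step 7, 14 at step 10); 11 moves as required.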